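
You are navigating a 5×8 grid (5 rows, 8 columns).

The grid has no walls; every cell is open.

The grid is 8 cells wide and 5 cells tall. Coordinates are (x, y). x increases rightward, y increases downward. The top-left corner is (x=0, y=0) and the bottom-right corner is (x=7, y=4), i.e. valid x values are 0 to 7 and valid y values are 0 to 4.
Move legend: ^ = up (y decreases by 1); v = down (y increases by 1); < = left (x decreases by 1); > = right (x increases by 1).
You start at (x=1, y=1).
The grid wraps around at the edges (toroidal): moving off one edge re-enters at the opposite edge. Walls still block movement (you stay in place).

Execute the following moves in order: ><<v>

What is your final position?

Answer: Final position: (x=1, y=2)

Derivation:
Start: (x=1, y=1)
  > (right): (x=1, y=1) -> (x=2, y=1)
  < (left): (x=2, y=1) -> (x=1, y=1)
  < (left): (x=1, y=1) -> (x=0, y=1)
  v (down): (x=0, y=1) -> (x=0, y=2)
  > (right): (x=0, y=2) -> (x=1, y=2)
Final: (x=1, y=2)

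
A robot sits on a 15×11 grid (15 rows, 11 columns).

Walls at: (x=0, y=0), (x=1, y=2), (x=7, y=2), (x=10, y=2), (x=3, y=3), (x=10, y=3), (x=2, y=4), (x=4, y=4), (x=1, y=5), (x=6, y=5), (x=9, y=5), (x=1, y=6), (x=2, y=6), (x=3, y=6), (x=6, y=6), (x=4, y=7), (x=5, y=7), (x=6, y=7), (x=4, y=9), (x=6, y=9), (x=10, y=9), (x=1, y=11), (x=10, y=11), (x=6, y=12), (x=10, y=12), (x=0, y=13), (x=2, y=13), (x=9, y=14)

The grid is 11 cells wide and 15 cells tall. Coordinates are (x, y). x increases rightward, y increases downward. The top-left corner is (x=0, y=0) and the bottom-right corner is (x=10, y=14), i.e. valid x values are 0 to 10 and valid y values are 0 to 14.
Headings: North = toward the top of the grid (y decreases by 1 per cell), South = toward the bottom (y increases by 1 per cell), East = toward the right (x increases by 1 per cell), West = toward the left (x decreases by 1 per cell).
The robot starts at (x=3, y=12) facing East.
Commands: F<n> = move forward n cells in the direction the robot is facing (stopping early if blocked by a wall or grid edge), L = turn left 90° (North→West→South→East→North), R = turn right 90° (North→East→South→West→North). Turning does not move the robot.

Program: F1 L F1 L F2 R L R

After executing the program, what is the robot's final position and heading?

Answer: Final position: (x=2, y=11), facing North

Derivation:
Start: (x=3, y=12), facing East
  F1: move forward 1, now at (x=4, y=12)
  L: turn left, now facing North
  F1: move forward 1, now at (x=4, y=11)
  L: turn left, now facing West
  F2: move forward 2, now at (x=2, y=11)
  R: turn right, now facing North
  L: turn left, now facing West
  R: turn right, now facing North
Final: (x=2, y=11), facing North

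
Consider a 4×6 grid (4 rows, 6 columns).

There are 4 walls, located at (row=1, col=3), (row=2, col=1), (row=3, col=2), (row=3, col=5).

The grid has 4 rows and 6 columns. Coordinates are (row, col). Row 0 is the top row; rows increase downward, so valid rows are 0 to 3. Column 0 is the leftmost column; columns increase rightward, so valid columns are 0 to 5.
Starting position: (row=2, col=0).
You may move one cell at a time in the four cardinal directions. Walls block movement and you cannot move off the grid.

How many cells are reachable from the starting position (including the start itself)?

Answer: Reachable cells: 20

Derivation:
BFS flood-fill from (row=2, col=0):
  Distance 0: (row=2, col=0)
  Distance 1: (row=1, col=0), (row=3, col=0)
  Distance 2: (row=0, col=0), (row=1, col=1), (row=3, col=1)
  Distance 3: (row=0, col=1), (row=1, col=2)
  Distance 4: (row=0, col=2), (row=2, col=2)
  Distance 5: (row=0, col=3), (row=2, col=3)
  Distance 6: (row=0, col=4), (row=2, col=4), (row=3, col=3)
  Distance 7: (row=0, col=5), (row=1, col=4), (row=2, col=5), (row=3, col=4)
  Distance 8: (row=1, col=5)
Total reachable: 20 (grid has 20 open cells total)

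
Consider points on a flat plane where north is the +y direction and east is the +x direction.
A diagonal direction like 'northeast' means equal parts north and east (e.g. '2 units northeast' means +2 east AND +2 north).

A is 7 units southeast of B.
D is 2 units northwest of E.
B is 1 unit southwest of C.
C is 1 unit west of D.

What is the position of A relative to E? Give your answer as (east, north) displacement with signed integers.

Answer: A is at (east=3, north=-6) relative to E.

Derivation:
Place E at the origin (east=0, north=0).
  D is 2 units northwest of E: delta (east=-2, north=+2); D at (east=-2, north=2).
  C is 1 unit west of D: delta (east=-1, north=+0); C at (east=-3, north=2).
  B is 1 unit southwest of C: delta (east=-1, north=-1); B at (east=-4, north=1).
  A is 7 units southeast of B: delta (east=+7, north=-7); A at (east=3, north=-6).
Therefore A relative to E: (east=3, north=-6).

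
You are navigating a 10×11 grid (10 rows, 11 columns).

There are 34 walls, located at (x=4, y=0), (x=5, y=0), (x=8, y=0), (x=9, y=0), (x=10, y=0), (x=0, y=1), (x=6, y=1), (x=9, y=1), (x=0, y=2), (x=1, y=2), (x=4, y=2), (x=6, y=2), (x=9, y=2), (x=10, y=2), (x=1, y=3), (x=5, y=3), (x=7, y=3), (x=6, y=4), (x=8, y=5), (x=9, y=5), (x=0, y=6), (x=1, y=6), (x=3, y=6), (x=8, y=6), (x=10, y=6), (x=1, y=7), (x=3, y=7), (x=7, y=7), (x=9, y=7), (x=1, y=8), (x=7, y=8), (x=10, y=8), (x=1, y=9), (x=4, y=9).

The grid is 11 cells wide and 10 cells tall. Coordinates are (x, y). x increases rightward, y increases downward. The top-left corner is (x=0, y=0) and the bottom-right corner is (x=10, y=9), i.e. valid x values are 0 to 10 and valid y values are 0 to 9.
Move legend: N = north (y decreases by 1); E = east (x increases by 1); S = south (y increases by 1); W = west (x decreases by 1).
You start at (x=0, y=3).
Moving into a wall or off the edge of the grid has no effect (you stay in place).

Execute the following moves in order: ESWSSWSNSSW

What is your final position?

Start: (x=0, y=3)
  E (east): blocked, stay at (x=0, y=3)
  S (south): (x=0, y=3) -> (x=0, y=4)
  W (west): blocked, stay at (x=0, y=4)
  S (south): (x=0, y=4) -> (x=0, y=5)
  S (south): blocked, stay at (x=0, y=5)
  W (west): blocked, stay at (x=0, y=5)
  S (south): blocked, stay at (x=0, y=5)
  N (north): (x=0, y=5) -> (x=0, y=4)
  S (south): (x=0, y=4) -> (x=0, y=5)
  S (south): blocked, stay at (x=0, y=5)
  W (west): blocked, stay at (x=0, y=5)
Final: (x=0, y=5)

Answer: Final position: (x=0, y=5)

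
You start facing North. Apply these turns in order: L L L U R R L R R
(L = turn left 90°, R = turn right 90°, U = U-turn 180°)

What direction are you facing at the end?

Start: North
  L (left (90° counter-clockwise)) -> West
  L (left (90° counter-clockwise)) -> South
  L (left (90° counter-clockwise)) -> East
  U (U-turn (180°)) -> West
  R (right (90° clockwise)) -> North
  R (right (90° clockwise)) -> East
  L (left (90° counter-clockwise)) -> North
  R (right (90° clockwise)) -> East
  R (right (90° clockwise)) -> South
Final: South

Answer: Final heading: South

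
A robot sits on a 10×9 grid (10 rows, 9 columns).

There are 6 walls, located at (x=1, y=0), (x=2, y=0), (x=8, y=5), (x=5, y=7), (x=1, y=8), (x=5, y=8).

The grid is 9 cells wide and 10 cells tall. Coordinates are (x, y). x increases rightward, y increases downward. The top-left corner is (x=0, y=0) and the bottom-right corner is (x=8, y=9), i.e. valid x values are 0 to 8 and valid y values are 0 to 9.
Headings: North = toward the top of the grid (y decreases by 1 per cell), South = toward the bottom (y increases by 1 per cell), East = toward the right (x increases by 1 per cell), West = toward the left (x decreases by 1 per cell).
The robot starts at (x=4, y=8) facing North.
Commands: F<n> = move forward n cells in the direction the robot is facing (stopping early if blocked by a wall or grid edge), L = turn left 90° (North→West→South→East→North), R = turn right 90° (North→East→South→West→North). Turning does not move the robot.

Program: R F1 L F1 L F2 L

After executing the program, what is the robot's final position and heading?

Answer: Final position: (x=2, y=7), facing South

Derivation:
Start: (x=4, y=8), facing North
  R: turn right, now facing East
  F1: move forward 0/1 (blocked), now at (x=4, y=8)
  L: turn left, now facing North
  F1: move forward 1, now at (x=4, y=7)
  L: turn left, now facing West
  F2: move forward 2, now at (x=2, y=7)
  L: turn left, now facing South
Final: (x=2, y=7), facing South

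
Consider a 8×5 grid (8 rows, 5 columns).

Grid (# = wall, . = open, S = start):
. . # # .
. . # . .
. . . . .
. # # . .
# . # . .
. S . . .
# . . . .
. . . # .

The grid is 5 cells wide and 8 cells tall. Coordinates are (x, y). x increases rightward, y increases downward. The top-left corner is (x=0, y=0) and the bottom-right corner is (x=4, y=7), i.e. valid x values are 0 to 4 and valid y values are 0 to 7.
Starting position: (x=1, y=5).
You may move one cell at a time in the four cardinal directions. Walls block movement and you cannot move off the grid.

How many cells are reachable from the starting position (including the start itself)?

BFS flood-fill from (x=1, y=5):
  Distance 0: (x=1, y=5)
  Distance 1: (x=1, y=4), (x=0, y=5), (x=2, y=5), (x=1, y=6)
  Distance 2: (x=3, y=5), (x=2, y=6), (x=1, y=7)
  Distance 3: (x=3, y=4), (x=4, y=5), (x=3, y=6), (x=0, y=7), (x=2, y=7)
  Distance 4: (x=3, y=3), (x=4, y=4), (x=4, y=6)
  Distance 5: (x=3, y=2), (x=4, y=3), (x=4, y=7)
  Distance 6: (x=3, y=1), (x=2, y=2), (x=4, y=2)
  Distance 7: (x=4, y=1), (x=1, y=2)
  Distance 8: (x=4, y=0), (x=1, y=1), (x=0, y=2)
  Distance 9: (x=1, y=0), (x=0, y=1), (x=0, y=3)
  Distance 10: (x=0, y=0)
Total reachable: 31 (grid has 31 open cells total)

Answer: Reachable cells: 31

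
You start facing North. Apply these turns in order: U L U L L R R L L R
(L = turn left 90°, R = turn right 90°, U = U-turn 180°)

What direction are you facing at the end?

Answer: Final heading: South

Derivation:
Start: North
  U (U-turn (180°)) -> South
  L (left (90° counter-clockwise)) -> East
  U (U-turn (180°)) -> West
  L (left (90° counter-clockwise)) -> South
  L (left (90° counter-clockwise)) -> East
  R (right (90° clockwise)) -> South
  R (right (90° clockwise)) -> West
  L (left (90° counter-clockwise)) -> South
  L (left (90° counter-clockwise)) -> East
  R (right (90° clockwise)) -> South
Final: South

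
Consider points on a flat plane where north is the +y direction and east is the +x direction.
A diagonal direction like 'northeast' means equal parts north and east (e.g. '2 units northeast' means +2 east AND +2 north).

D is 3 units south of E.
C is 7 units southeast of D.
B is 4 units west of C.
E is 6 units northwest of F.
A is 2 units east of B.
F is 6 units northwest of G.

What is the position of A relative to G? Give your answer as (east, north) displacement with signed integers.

Answer: A is at (east=-7, north=2) relative to G.

Derivation:
Place G at the origin (east=0, north=0).
  F is 6 units northwest of G: delta (east=-6, north=+6); F at (east=-6, north=6).
  E is 6 units northwest of F: delta (east=-6, north=+6); E at (east=-12, north=12).
  D is 3 units south of E: delta (east=+0, north=-3); D at (east=-12, north=9).
  C is 7 units southeast of D: delta (east=+7, north=-7); C at (east=-5, north=2).
  B is 4 units west of C: delta (east=-4, north=+0); B at (east=-9, north=2).
  A is 2 units east of B: delta (east=+2, north=+0); A at (east=-7, north=2).
Therefore A relative to G: (east=-7, north=2).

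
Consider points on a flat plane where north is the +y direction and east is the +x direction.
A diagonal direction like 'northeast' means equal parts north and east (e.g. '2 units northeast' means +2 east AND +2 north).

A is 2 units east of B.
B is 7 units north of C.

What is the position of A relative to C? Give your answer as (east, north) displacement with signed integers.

Answer: A is at (east=2, north=7) relative to C.

Derivation:
Place C at the origin (east=0, north=0).
  B is 7 units north of C: delta (east=+0, north=+7); B at (east=0, north=7).
  A is 2 units east of B: delta (east=+2, north=+0); A at (east=2, north=7).
Therefore A relative to C: (east=2, north=7).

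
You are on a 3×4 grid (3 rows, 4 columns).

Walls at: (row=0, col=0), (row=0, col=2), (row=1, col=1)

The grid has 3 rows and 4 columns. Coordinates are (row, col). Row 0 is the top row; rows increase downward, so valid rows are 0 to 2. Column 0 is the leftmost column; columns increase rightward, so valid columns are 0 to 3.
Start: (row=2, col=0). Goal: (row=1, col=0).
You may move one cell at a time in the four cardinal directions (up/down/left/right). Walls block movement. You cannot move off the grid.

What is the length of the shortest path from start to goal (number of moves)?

Answer: Shortest path length: 1

Derivation:
BFS from (row=2, col=0) until reaching (row=1, col=0):
  Distance 0: (row=2, col=0)
  Distance 1: (row=1, col=0), (row=2, col=1)  <- goal reached here
One shortest path (1 moves): (row=2, col=0) -> (row=1, col=0)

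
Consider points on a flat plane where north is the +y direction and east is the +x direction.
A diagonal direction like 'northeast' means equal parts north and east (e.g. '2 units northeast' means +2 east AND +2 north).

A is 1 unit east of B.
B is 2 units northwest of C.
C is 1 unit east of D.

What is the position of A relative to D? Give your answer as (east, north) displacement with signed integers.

Answer: A is at (east=0, north=2) relative to D.

Derivation:
Place D at the origin (east=0, north=0).
  C is 1 unit east of D: delta (east=+1, north=+0); C at (east=1, north=0).
  B is 2 units northwest of C: delta (east=-2, north=+2); B at (east=-1, north=2).
  A is 1 unit east of B: delta (east=+1, north=+0); A at (east=0, north=2).
Therefore A relative to D: (east=0, north=2).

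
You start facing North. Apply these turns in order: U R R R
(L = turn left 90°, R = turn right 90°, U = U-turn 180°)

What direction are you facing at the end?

Answer: Final heading: East

Derivation:
Start: North
  U (U-turn (180°)) -> South
  R (right (90° clockwise)) -> West
  R (right (90° clockwise)) -> North
  R (right (90° clockwise)) -> East
Final: East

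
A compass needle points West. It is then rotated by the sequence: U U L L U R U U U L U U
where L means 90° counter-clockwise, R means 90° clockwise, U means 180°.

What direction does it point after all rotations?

Answer: Final heading: East

Derivation:
Start: West
  U (U-turn (180°)) -> East
  U (U-turn (180°)) -> West
  L (left (90° counter-clockwise)) -> South
  L (left (90° counter-clockwise)) -> East
  U (U-turn (180°)) -> West
  R (right (90° clockwise)) -> North
  U (U-turn (180°)) -> South
  U (U-turn (180°)) -> North
  U (U-turn (180°)) -> South
  L (left (90° counter-clockwise)) -> East
  U (U-turn (180°)) -> West
  U (U-turn (180°)) -> East
Final: East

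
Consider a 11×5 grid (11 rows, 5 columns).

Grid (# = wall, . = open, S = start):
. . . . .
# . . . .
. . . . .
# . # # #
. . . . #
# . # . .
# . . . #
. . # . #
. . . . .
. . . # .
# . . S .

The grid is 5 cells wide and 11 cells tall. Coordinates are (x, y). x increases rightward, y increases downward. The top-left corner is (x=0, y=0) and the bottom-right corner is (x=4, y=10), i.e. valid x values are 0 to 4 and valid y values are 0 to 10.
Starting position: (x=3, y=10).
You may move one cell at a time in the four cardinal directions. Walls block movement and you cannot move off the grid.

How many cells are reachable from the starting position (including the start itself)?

Answer: Reachable cells: 41

Derivation:
BFS flood-fill from (x=3, y=10):
  Distance 0: (x=3, y=10)
  Distance 1: (x=2, y=10), (x=4, y=10)
  Distance 2: (x=2, y=9), (x=4, y=9), (x=1, y=10)
  Distance 3: (x=2, y=8), (x=4, y=8), (x=1, y=9)
  Distance 4: (x=1, y=8), (x=3, y=8), (x=0, y=9)
  Distance 5: (x=1, y=7), (x=3, y=7), (x=0, y=8)
  Distance 6: (x=1, y=6), (x=3, y=6), (x=0, y=7)
  Distance 7: (x=1, y=5), (x=3, y=5), (x=2, y=6)
  Distance 8: (x=1, y=4), (x=3, y=4), (x=4, y=5)
  Distance 9: (x=1, y=3), (x=0, y=4), (x=2, y=4)
  Distance 10: (x=1, y=2)
  Distance 11: (x=1, y=1), (x=0, y=2), (x=2, y=2)
  Distance 12: (x=1, y=0), (x=2, y=1), (x=3, y=2)
  Distance 13: (x=0, y=0), (x=2, y=0), (x=3, y=1), (x=4, y=2)
  Distance 14: (x=3, y=0), (x=4, y=1)
  Distance 15: (x=4, y=0)
Total reachable: 41 (grid has 41 open cells total)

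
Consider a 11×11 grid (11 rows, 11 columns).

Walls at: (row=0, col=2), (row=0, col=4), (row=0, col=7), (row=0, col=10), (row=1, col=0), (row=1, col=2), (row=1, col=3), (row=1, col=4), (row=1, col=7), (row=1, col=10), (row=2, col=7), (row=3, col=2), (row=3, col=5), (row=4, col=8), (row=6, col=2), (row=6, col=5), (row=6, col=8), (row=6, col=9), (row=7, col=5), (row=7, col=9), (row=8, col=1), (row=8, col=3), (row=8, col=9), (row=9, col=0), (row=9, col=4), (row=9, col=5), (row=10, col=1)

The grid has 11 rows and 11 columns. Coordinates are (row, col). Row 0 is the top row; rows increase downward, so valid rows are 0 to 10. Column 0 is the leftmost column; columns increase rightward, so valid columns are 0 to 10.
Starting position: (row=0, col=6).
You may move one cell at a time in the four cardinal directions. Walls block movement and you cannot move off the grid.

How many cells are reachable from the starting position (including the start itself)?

Answer: Reachable cells: 92

Derivation:
BFS flood-fill from (row=0, col=6):
  Distance 0: (row=0, col=6)
  Distance 1: (row=0, col=5), (row=1, col=6)
  Distance 2: (row=1, col=5), (row=2, col=6)
  Distance 3: (row=2, col=5), (row=3, col=6)
  Distance 4: (row=2, col=4), (row=3, col=7), (row=4, col=6)
  Distance 5: (row=2, col=3), (row=3, col=4), (row=3, col=8), (row=4, col=5), (row=4, col=7), (row=5, col=6)
  Distance 6: (row=2, col=2), (row=2, col=8), (row=3, col=3), (row=3, col=9), (row=4, col=4), (row=5, col=5), (row=5, col=7), (row=6, col=6)
  Distance 7: (row=1, col=8), (row=2, col=1), (row=2, col=9), (row=3, col=10), (row=4, col=3), (row=4, col=9), (row=5, col=4), (row=5, col=8), (row=6, col=7), (row=7, col=6)
  Distance 8: (row=0, col=8), (row=1, col=1), (row=1, col=9), (row=2, col=0), (row=2, col=10), (row=3, col=1), (row=4, col=2), (row=4, col=10), (row=5, col=3), (row=5, col=9), (row=6, col=4), (row=7, col=7), (row=8, col=6)
  Distance 9: (row=0, col=1), (row=0, col=9), (row=3, col=0), (row=4, col=1), (row=5, col=2), (row=5, col=10), (row=6, col=3), (row=7, col=4), (row=7, col=8), (row=8, col=5), (row=8, col=7), (row=9, col=6)
  Distance 10: (row=0, col=0), (row=4, col=0), (row=5, col=1), (row=6, col=10), (row=7, col=3), (row=8, col=4), (row=8, col=8), (row=9, col=7), (row=10, col=6)
  Distance 11: (row=5, col=0), (row=6, col=1), (row=7, col=2), (row=7, col=10), (row=9, col=8), (row=10, col=5), (row=10, col=7)
  Distance 12: (row=6, col=0), (row=7, col=1), (row=8, col=2), (row=8, col=10), (row=9, col=9), (row=10, col=4), (row=10, col=8)
  Distance 13: (row=7, col=0), (row=9, col=2), (row=9, col=10), (row=10, col=3), (row=10, col=9)
  Distance 14: (row=8, col=0), (row=9, col=1), (row=9, col=3), (row=10, col=2), (row=10, col=10)
Total reachable: 92 (grid has 94 open cells total)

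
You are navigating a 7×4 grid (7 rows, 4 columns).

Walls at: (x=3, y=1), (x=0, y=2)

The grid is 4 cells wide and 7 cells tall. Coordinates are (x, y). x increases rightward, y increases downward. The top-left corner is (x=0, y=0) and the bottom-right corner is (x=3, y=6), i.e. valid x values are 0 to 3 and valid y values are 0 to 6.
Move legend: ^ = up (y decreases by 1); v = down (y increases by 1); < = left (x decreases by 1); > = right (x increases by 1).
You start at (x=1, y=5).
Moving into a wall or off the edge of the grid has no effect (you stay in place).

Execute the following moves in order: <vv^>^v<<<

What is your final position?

Start: (x=1, y=5)
  < (left): (x=1, y=5) -> (x=0, y=5)
  v (down): (x=0, y=5) -> (x=0, y=6)
  v (down): blocked, stay at (x=0, y=6)
  ^ (up): (x=0, y=6) -> (x=0, y=5)
  > (right): (x=0, y=5) -> (x=1, y=5)
  ^ (up): (x=1, y=5) -> (x=1, y=4)
  v (down): (x=1, y=4) -> (x=1, y=5)
  < (left): (x=1, y=5) -> (x=0, y=5)
  < (left): blocked, stay at (x=0, y=5)
  < (left): blocked, stay at (x=0, y=5)
Final: (x=0, y=5)

Answer: Final position: (x=0, y=5)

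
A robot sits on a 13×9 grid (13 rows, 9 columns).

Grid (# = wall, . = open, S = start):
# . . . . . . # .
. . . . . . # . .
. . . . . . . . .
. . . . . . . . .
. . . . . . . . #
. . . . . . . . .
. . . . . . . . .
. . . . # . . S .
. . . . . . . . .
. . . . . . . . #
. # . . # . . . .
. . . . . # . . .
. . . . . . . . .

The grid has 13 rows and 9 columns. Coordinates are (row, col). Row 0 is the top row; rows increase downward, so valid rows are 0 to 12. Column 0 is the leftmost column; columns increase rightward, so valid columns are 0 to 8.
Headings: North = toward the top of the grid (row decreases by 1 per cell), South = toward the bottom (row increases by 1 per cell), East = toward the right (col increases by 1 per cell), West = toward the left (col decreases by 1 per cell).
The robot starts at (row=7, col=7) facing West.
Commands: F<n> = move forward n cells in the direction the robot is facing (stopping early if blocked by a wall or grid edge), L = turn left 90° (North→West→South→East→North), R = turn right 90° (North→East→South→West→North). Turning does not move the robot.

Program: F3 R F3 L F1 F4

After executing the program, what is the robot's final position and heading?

Answer: Final position: (row=4, col=0), facing West

Derivation:
Start: (row=7, col=7), facing West
  F3: move forward 2/3 (blocked), now at (row=7, col=5)
  R: turn right, now facing North
  F3: move forward 3, now at (row=4, col=5)
  L: turn left, now facing West
  F1: move forward 1, now at (row=4, col=4)
  F4: move forward 4, now at (row=4, col=0)
Final: (row=4, col=0), facing West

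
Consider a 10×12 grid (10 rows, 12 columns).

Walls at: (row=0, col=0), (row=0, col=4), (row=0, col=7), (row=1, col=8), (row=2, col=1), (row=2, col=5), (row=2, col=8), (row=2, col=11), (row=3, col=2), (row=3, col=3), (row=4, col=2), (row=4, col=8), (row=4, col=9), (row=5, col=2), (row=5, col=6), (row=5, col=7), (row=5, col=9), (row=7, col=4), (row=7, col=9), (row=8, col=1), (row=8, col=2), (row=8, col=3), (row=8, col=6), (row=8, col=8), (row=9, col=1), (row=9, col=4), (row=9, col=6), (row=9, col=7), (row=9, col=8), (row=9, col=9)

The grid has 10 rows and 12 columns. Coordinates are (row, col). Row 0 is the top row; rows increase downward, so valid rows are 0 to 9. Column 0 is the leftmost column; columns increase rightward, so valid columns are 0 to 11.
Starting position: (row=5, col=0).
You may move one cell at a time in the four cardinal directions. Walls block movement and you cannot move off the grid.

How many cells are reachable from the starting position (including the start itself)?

BFS flood-fill from (row=5, col=0):
  Distance 0: (row=5, col=0)
  Distance 1: (row=4, col=0), (row=5, col=1), (row=6, col=0)
  Distance 2: (row=3, col=0), (row=4, col=1), (row=6, col=1), (row=7, col=0)
  Distance 3: (row=2, col=0), (row=3, col=1), (row=6, col=2), (row=7, col=1), (row=8, col=0)
  Distance 4: (row=1, col=0), (row=6, col=3), (row=7, col=2), (row=9, col=0)
  Distance 5: (row=1, col=1), (row=5, col=3), (row=6, col=4), (row=7, col=3)
  Distance 6: (row=0, col=1), (row=1, col=2), (row=4, col=3), (row=5, col=4), (row=6, col=5)
  Distance 7: (row=0, col=2), (row=1, col=3), (row=2, col=2), (row=4, col=4), (row=5, col=5), (row=6, col=6), (row=7, col=5)
  Distance 8: (row=0, col=3), (row=1, col=4), (row=2, col=3), (row=3, col=4), (row=4, col=5), (row=6, col=7), (row=7, col=6), (row=8, col=5)
  Distance 9: (row=1, col=5), (row=2, col=4), (row=3, col=5), (row=4, col=6), (row=6, col=8), (row=7, col=7), (row=8, col=4), (row=9, col=5)
  Distance 10: (row=0, col=5), (row=1, col=6), (row=3, col=6), (row=4, col=7), (row=5, col=8), (row=6, col=9), (row=7, col=8), (row=8, col=7)
  Distance 11: (row=0, col=6), (row=1, col=7), (row=2, col=6), (row=3, col=7), (row=6, col=10)
  Distance 12: (row=2, col=7), (row=3, col=8), (row=5, col=10), (row=6, col=11), (row=7, col=10)
  Distance 13: (row=3, col=9), (row=4, col=10), (row=5, col=11), (row=7, col=11), (row=8, col=10)
  Distance 14: (row=2, col=9), (row=3, col=10), (row=4, col=11), (row=8, col=9), (row=8, col=11), (row=9, col=10)
  Distance 15: (row=1, col=9), (row=2, col=10), (row=3, col=11), (row=9, col=11)
  Distance 16: (row=0, col=9), (row=1, col=10)
  Distance 17: (row=0, col=8), (row=0, col=10), (row=1, col=11)
  Distance 18: (row=0, col=11)
Total reachable: 88 (grid has 90 open cells total)

Answer: Reachable cells: 88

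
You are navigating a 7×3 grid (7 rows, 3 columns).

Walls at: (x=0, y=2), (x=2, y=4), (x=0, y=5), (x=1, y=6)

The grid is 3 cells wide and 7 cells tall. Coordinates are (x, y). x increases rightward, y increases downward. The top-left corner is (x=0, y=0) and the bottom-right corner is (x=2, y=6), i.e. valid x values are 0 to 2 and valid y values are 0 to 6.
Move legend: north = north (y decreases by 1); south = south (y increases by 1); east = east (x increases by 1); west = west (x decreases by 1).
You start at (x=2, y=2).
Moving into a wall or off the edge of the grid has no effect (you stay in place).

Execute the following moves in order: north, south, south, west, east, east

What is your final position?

Answer: Final position: (x=2, y=3)

Derivation:
Start: (x=2, y=2)
  north (north): (x=2, y=2) -> (x=2, y=1)
  south (south): (x=2, y=1) -> (x=2, y=2)
  south (south): (x=2, y=2) -> (x=2, y=3)
  west (west): (x=2, y=3) -> (x=1, y=3)
  east (east): (x=1, y=3) -> (x=2, y=3)
  east (east): blocked, stay at (x=2, y=3)
Final: (x=2, y=3)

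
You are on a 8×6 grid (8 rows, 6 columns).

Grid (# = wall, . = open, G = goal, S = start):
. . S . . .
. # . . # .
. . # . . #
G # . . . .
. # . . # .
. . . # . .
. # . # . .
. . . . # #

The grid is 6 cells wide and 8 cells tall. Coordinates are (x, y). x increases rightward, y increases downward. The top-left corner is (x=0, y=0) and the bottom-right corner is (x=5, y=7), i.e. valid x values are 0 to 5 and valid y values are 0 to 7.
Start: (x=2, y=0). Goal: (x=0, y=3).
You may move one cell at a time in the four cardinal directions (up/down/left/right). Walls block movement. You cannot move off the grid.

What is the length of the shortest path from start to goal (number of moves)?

BFS from (x=2, y=0) until reaching (x=0, y=3):
  Distance 0: (x=2, y=0)
  Distance 1: (x=1, y=0), (x=3, y=0), (x=2, y=1)
  Distance 2: (x=0, y=0), (x=4, y=0), (x=3, y=1)
  Distance 3: (x=5, y=0), (x=0, y=1), (x=3, y=2)
  Distance 4: (x=5, y=1), (x=0, y=2), (x=4, y=2), (x=3, y=3)
  Distance 5: (x=1, y=2), (x=0, y=3), (x=2, y=3), (x=4, y=3), (x=3, y=4)  <- goal reached here
One shortest path (5 moves): (x=2, y=0) -> (x=1, y=0) -> (x=0, y=0) -> (x=0, y=1) -> (x=0, y=2) -> (x=0, y=3)

Answer: Shortest path length: 5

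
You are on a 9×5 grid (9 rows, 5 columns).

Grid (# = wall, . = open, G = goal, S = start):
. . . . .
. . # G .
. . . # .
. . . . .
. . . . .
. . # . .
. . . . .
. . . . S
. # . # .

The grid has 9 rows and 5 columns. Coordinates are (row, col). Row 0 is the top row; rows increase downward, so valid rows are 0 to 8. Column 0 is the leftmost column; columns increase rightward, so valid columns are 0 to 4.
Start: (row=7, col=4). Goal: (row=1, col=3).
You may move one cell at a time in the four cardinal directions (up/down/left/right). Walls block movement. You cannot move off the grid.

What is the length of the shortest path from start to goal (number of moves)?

Answer: Shortest path length: 7

Derivation:
BFS from (row=7, col=4) until reaching (row=1, col=3):
  Distance 0: (row=7, col=4)
  Distance 1: (row=6, col=4), (row=7, col=3), (row=8, col=4)
  Distance 2: (row=5, col=4), (row=6, col=3), (row=7, col=2)
  Distance 3: (row=4, col=4), (row=5, col=3), (row=6, col=2), (row=7, col=1), (row=8, col=2)
  Distance 4: (row=3, col=4), (row=4, col=3), (row=6, col=1), (row=7, col=0)
  Distance 5: (row=2, col=4), (row=3, col=3), (row=4, col=2), (row=5, col=1), (row=6, col=0), (row=8, col=0)
  Distance 6: (row=1, col=4), (row=3, col=2), (row=4, col=1), (row=5, col=0)
  Distance 7: (row=0, col=4), (row=1, col=3), (row=2, col=2), (row=3, col=1), (row=4, col=0)  <- goal reached here
One shortest path (7 moves): (row=7, col=4) -> (row=6, col=4) -> (row=5, col=4) -> (row=4, col=4) -> (row=3, col=4) -> (row=2, col=4) -> (row=1, col=4) -> (row=1, col=3)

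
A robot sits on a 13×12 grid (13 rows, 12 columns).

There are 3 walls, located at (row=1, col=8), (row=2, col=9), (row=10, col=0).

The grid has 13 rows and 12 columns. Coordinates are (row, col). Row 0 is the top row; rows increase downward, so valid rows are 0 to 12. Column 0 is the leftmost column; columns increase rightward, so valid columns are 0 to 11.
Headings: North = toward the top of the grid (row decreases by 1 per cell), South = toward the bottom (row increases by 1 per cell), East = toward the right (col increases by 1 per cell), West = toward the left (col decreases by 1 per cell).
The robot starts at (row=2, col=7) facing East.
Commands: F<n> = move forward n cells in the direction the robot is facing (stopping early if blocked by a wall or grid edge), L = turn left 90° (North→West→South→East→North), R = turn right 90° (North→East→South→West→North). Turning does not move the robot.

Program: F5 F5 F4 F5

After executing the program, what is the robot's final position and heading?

Start: (row=2, col=7), facing East
  F5: move forward 1/5 (blocked), now at (row=2, col=8)
  F5: move forward 0/5 (blocked), now at (row=2, col=8)
  F4: move forward 0/4 (blocked), now at (row=2, col=8)
  F5: move forward 0/5 (blocked), now at (row=2, col=8)
Final: (row=2, col=8), facing East

Answer: Final position: (row=2, col=8), facing East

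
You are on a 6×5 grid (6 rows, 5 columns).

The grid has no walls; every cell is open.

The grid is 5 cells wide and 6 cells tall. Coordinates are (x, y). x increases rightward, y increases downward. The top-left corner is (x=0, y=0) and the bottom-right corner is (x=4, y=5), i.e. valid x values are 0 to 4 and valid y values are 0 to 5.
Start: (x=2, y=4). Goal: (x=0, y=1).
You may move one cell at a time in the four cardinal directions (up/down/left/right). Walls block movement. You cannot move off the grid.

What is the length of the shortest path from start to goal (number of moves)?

BFS from (x=2, y=4) until reaching (x=0, y=1):
  Distance 0: (x=2, y=4)
  Distance 1: (x=2, y=3), (x=1, y=4), (x=3, y=4), (x=2, y=5)
  Distance 2: (x=2, y=2), (x=1, y=3), (x=3, y=3), (x=0, y=4), (x=4, y=4), (x=1, y=5), (x=3, y=5)
  Distance 3: (x=2, y=1), (x=1, y=2), (x=3, y=2), (x=0, y=3), (x=4, y=3), (x=0, y=5), (x=4, y=5)
  Distance 4: (x=2, y=0), (x=1, y=1), (x=3, y=1), (x=0, y=2), (x=4, y=2)
  Distance 5: (x=1, y=0), (x=3, y=0), (x=0, y=1), (x=4, y=1)  <- goal reached here
One shortest path (5 moves): (x=2, y=4) -> (x=1, y=4) -> (x=0, y=4) -> (x=0, y=3) -> (x=0, y=2) -> (x=0, y=1)

Answer: Shortest path length: 5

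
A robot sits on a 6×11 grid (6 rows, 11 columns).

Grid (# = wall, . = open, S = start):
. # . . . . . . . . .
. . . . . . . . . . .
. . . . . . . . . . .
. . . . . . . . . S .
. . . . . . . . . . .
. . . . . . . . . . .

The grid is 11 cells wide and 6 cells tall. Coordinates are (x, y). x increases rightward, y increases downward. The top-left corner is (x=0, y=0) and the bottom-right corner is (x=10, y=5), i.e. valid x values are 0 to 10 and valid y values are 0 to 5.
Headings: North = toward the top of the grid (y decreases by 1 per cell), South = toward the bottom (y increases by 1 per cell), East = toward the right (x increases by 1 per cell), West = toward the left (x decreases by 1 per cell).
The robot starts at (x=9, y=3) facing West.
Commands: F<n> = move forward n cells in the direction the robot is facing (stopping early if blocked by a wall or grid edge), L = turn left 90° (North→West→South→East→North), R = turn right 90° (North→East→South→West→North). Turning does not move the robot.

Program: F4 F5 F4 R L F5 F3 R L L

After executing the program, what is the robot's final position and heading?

Answer: Final position: (x=0, y=3), facing South

Derivation:
Start: (x=9, y=3), facing West
  F4: move forward 4, now at (x=5, y=3)
  F5: move forward 5, now at (x=0, y=3)
  F4: move forward 0/4 (blocked), now at (x=0, y=3)
  R: turn right, now facing North
  L: turn left, now facing West
  F5: move forward 0/5 (blocked), now at (x=0, y=3)
  F3: move forward 0/3 (blocked), now at (x=0, y=3)
  R: turn right, now facing North
  L: turn left, now facing West
  L: turn left, now facing South
Final: (x=0, y=3), facing South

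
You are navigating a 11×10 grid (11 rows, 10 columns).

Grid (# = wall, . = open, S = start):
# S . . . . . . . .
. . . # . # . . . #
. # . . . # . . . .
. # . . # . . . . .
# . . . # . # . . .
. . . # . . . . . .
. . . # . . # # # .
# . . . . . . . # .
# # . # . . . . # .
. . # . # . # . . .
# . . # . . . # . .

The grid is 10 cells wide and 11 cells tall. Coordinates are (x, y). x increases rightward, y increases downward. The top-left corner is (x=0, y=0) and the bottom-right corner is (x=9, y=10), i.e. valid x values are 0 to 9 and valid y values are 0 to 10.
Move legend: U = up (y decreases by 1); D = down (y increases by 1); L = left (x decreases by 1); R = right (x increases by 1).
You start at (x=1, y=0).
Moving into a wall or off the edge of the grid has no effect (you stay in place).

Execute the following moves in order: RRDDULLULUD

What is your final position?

Start: (x=1, y=0)
  R (right): (x=1, y=0) -> (x=2, y=0)
  R (right): (x=2, y=0) -> (x=3, y=0)
  D (down): blocked, stay at (x=3, y=0)
  D (down): blocked, stay at (x=3, y=0)
  U (up): blocked, stay at (x=3, y=0)
  L (left): (x=3, y=0) -> (x=2, y=0)
  L (left): (x=2, y=0) -> (x=1, y=0)
  U (up): blocked, stay at (x=1, y=0)
  L (left): blocked, stay at (x=1, y=0)
  U (up): blocked, stay at (x=1, y=0)
  D (down): (x=1, y=0) -> (x=1, y=1)
Final: (x=1, y=1)

Answer: Final position: (x=1, y=1)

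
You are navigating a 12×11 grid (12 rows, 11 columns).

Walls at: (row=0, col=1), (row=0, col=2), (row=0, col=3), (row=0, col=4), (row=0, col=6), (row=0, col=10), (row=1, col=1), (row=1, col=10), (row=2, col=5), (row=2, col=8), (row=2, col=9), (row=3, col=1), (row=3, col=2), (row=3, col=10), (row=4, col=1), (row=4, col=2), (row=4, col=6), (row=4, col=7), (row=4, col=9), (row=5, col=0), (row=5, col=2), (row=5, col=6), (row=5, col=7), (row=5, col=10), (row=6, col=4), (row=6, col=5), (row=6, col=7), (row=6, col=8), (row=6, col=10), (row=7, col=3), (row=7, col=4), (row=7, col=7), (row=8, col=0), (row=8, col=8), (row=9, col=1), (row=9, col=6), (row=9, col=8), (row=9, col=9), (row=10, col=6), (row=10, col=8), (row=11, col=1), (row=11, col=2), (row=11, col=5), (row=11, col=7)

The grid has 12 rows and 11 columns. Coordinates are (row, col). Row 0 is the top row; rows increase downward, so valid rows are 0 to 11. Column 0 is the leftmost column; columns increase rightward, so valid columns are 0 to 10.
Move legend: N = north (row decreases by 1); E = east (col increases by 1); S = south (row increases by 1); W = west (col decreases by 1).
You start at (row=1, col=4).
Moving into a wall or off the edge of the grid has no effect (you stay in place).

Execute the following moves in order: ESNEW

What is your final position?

Start: (row=1, col=4)
  E (east): (row=1, col=4) -> (row=1, col=5)
  S (south): blocked, stay at (row=1, col=5)
  N (north): (row=1, col=5) -> (row=0, col=5)
  E (east): blocked, stay at (row=0, col=5)
  W (west): blocked, stay at (row=0, col=5)
Final: (row=0, col=5)

Answer: Final position: (row=0, col=5)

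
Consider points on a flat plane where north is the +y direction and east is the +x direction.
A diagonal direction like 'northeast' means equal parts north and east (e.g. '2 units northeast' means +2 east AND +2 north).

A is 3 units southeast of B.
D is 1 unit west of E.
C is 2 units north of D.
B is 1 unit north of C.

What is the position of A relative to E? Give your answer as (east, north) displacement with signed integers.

Answer: A is at (east=2, north=0) relative to E.

Derivation:
Place E at the origin (east=0, north=0).
  D is 1 unit west of E: delta (east=-1, north=+0); D at (east=-1, north=0).
  C is 2 units north of D: delta (east=+0, north=+2); C at (east=-1, north=2).
  B is 1 unit north of C: delta (east=+0, north=+1); B at (east=-1, north=3).
  A is 3 units southeast of B: delta (east=+3, north=-3); A at (east=2, north=0).
Therefore A relative to E: (east=2, north=0).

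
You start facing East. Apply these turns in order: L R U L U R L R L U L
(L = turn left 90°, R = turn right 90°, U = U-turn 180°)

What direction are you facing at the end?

Answer: Final heading: East

Derivation:
Start: East
  L (left (90° counter-clockwise)) -> North
  R (right (90° clockwise)) -> East
  U (U-turn (180°)) -> West
  L (left (90° counter-clockwise)) -> South
  U (U-turn (180°)) -> North
  R (right (90° clockwise)) -> East
  L (left (90° counter-clockwise)) -> North
  R (right (90° clockwise)) -> East
  L (left (90° counter-clockwise)) -> North
  U (U-turn (180°)) -> South
  L (left (90° counter-clockwise)) -> East
Final: East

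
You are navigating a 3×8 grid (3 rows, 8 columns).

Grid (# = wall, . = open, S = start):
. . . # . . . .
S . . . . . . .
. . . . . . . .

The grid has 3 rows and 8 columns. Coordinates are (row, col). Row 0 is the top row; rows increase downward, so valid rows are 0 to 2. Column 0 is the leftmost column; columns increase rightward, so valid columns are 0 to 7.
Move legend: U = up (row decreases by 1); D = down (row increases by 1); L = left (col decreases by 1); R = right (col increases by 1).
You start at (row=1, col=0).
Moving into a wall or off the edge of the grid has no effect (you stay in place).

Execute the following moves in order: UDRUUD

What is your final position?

Start: (row=1, col=0)
  U (up): (row=1, col=0) -> (row=0, col=0)
  D (down): (row=0, col=0) -> (row=1, col=0)
  R (right): (row=1, col=0) -> (row=1, col=1)
  U (up): (row=1, col=1) -> (row=0, col=1)
  U (up): blocked, stay at (row=0, col=1)
  D (down): (row=0, col=1) -> (row=1, col=1)
Final: (row=1, col=1)

Answer: Final position: (row=1, col=1)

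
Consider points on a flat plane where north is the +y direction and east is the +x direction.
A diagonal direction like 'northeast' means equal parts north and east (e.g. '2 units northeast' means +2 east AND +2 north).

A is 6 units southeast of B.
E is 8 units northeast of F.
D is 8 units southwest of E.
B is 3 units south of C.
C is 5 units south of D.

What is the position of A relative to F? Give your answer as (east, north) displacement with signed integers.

Place F at the origin (east=0, north=0).
  E is 8 units northeast of F: delta (east=+8, north=+8); E at (east=8, north=8).
  D is 8 units southwest of E: delta (east=-8, north=-8); D at (east=0, north=0).
  C is 5 units south of D: delta (east=+0, north=-5); C at (east=0, north=-5).
  B is 3 units south of C: delta (east=+0, north=-3); B at (east=0, north=-8).
  A is 6 units southeast of B: delta (east=+6, north=-6); A at (east=6, north=-14).
Therefore A relative to F: (east=6, north=-14).

Answer: A is at (east=6, north=-14) relative to F.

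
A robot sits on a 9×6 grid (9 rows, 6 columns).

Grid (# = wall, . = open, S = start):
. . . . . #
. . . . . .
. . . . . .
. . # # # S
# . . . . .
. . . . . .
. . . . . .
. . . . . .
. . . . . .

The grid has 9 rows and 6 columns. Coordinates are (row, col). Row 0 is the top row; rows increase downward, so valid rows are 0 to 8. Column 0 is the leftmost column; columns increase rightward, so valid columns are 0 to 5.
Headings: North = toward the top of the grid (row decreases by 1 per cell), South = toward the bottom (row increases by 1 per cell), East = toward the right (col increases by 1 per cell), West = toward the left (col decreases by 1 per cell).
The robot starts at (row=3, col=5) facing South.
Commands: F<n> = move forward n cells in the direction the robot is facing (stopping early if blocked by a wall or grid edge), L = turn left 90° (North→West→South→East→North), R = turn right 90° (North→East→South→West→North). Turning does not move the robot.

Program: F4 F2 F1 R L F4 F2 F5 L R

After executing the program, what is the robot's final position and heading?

Answer: Final position: (row=8, col=5), facing South

Derivation:
Start: (row=3, col=5), facing South
  F4: move forward 4, now at (row=7, col=5)
  F2: move forward 1/2 (blocked), now at (row=8, col=5)
  F1: move forward 0/1 (blocked), now at (row=8, col=5)
  R: turn right, now facing West
  L: turn left, now facing South
  F4: move forward 0/4 (blocked), now at (row=8, col=5)
  F2: move forward 0/2 (blocked), now at (row=8, col=5)
  F5: move forward 0/5 (blocked), now at (row=8, col=5)
  L: turn left, now facing East
  R: turn right, now facing South
Final: (row=8, col=5), facing South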